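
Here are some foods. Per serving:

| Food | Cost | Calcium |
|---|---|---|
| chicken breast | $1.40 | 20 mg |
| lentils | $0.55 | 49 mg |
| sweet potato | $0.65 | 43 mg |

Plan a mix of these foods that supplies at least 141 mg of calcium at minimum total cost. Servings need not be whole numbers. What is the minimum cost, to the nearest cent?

Cost per mg of calcium: lentils $0.0112, sweet potato $0.0151, chicken breast $0.0700.
With no serving limits, use only lentils: 141 mg / 49 mg = 2.878 servings × $0.55 = $1.58.

$1.58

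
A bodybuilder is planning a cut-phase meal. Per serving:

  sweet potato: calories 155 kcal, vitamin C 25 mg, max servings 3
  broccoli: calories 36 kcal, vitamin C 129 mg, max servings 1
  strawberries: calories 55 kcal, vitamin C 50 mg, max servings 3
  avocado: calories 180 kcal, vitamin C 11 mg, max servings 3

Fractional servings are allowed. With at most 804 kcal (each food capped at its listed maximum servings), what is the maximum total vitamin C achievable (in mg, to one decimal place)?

Vitamin C per kcal: broccoli 3.583, strawberries 0.9091, sweet potato 0.1613, avocado 0.06111.
Take 1 serving of broccoli: uses 36 kcal, +129.0 mg vitamin C (running total 129.0 mg).
Take 3 servings of strawberries: uses 165 kcal, +150.0 mg vitamin C (running total 279.0 mg).
Take 3 servings of sweet potato: uses 465 kcal, +75.0 mg vitamin C (running total 354.0 mg).
Take 0.7667 servings of avocado: uses 138 kcal, +8.4 mg vitamin C (running total 362.4 mg).
Filling greedily by vitamin C-per-kcal is optimal for one linear limit, giving 362.4 mg.

362.4 mg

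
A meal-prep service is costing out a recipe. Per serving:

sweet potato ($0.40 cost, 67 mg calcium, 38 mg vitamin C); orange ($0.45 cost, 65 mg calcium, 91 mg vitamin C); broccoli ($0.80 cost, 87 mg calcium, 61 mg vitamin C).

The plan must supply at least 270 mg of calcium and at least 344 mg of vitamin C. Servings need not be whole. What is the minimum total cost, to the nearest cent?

$1.83

For a min-cost LP with two ≥-constraints, a basic feasible solution has at most two positive variables.
sweet potato only: max(270/67, 344/38) = 9.053 servings → $3.62.
orange only: max(270/65, 344/91) = 4.154 servings → $1.87.
broccoli only: max(270/87, 344/61) = 5.639 servings → $4.51.
sweet potato + orange with both tight: 0.6093 servings and 3.526 servings → $1.83.
sweet potato + broccoli: intersection lies outside the first quadrant.
orange + broccoli with both tight: 3.405 servings and 0.5592 servings → $1.98.
Cheapest feasible corner: $1.83.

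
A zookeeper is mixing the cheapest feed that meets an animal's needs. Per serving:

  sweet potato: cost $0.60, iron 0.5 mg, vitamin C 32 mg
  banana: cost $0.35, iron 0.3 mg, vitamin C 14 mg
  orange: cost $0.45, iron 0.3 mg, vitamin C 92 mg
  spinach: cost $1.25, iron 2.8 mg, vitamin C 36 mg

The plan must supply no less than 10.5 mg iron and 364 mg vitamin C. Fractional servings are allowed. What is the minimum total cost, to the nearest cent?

sweet potato only: max(10.5/0.5, 364/32) = 21 servings → $12.60.
banana only: max(10.5/0.3, 364/14) = 35 servings → $12.25.
orange only: max(10.5/0.3, 364/92) = 35 servings → $15.75.
spinach only: max(10.5/2.8, 364/36) = 10.11 servings → $12.64.
sweet potato + banana: the both-tight solution has a negative serving — not a feasible corner.
sweet potato + orange with both targets exact would need a negative amount; discard.
sweet potato + spinach with both tight: 8.955 servings and 2.151 servings → $8.06.
banana + orange with both targets exact would need a negative amount; discard.
banana + spinach with both tight: 22.58 servings and 1.331 servings → $9.57.
orange + spinach with both tight: 2.598 servings and 3.472 servings → $5.51.
Cheapest feasible corner: $5.51.

$5.51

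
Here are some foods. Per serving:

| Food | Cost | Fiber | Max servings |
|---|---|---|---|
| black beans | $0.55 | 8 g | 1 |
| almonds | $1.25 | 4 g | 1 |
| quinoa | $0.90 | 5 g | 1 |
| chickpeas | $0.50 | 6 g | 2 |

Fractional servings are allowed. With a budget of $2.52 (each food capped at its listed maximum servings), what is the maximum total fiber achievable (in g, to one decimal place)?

25.2 g

Fiber per dollar: black beans 14.55, chickpeas 12, quinoa 5.556, almonds 3.2.
Take 1 serving of black beans: spends $0.55, +8.0 g fiber (running total 8.0 g).
Take 2 servings of chickpeas: spends $1.00, +12.0 g fiber (running total 20.0 g).
Take 1 serving of quinoa: spends $0.90, +5.0 g fiber (running total 25.0 g).
Take 0.056 servings of almonds: spends $0.07, +0.2 g fiber (running total 25.2 g).
Greedy by best ratio exhausts the cost allowance optimally: 25.2 g.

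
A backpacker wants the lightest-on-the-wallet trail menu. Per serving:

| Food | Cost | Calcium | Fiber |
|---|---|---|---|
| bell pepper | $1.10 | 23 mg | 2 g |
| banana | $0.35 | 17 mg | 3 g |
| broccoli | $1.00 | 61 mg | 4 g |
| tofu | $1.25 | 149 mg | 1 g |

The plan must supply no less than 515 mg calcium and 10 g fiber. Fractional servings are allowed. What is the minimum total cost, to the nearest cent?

bell pepper only: max(515/23, 10/2) = 22.39 servings → $24.63.
banana only: max(515/17, 10/3) = 30.29 servings → $10.60.
broccoli only: max(515/61, 10/4) = 8.443 servings → $8.44.
tofu only: max(515/149, 10/1) = 10 servings → $12.50.
bell pepper + banana: intersection lies outside the first quadrant.
bell pepper + broccoli: the both-tight solution has a negative serving — not a feasible corner.
bell pepper + tofu with both tight: 3.545 servings and 2.909 servings → $7.54.
banana + broccoli: the both-tight solution has a negative serving — not a feasible corner.
banana + tofu with both tight: 2.267 servings and 3.198 servings → $4.79.
broccoli + tofu with both tight: 1.822 servings and 2.71 servings → $5.21.
The minimum over all feasible corners is $4.79.

$4.79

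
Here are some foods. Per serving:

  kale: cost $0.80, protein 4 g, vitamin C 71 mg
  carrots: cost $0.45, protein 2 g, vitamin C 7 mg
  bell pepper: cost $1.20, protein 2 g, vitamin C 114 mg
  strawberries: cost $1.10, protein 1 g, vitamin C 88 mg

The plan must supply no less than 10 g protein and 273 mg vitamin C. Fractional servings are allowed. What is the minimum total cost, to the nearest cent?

$2.97

An LP optimum is at a vertex; with two nutrient constraints at most two foods are used. Check each candidate.
kale only: max(10/4, 273/71) = 3.845 servings → $3.08.
carrots only: max(10/2, 273/7) = 39 servings → $17.55.
bell pepper only: max(10/2, 273/114) = 5 servings → $6.00.
strawberries only: max(10/1, 273/88) = 10 servings → $11.00.
kale + carrots with both targets exact would need a negative amount; discard.
kale + bell pepper with both tight: 1.892 servings and 1.217 servings → $2.97.
kale + strawberries with both tight: 2.16 servings and 1.359 servings → $3.22.
carrots + bell pepper with both tight: 2.776 servings and 2.224 servings → $3.92.
carrots + strawberries with both tight: 3.592 servings and 2.817 servings → $4.71.
bell pepper + strawberries: the both-tight solution has a negative serving — not a feasible corner.
So the least-cost plan costs $2.97.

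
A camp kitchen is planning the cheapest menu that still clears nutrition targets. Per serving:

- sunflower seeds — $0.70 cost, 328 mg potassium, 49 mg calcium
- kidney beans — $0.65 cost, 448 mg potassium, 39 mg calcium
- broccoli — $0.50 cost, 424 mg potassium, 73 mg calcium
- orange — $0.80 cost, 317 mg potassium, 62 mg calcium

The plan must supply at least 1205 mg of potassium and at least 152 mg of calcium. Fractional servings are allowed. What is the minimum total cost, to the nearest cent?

A basic optimal solution has at most two foods positive. Try each food alone and each pair with both targets met exactly.
sunflower seeds only: max(1205/328, 152/49) = 3.674 servings → $2.57.
kidney beans only: max(1205/448, 152/39) = 3.897 servings → $2.53.
broccoli only: max(1205/424, 152/73) = 2.842 servings → $1.42.
orange only: max(1205/317, 152/62) = 3.801 servings → $3.04.
sunflower seeds + kidney beans with both tight: 2.304 servings and 1.003 servings → $2.26.
sunflower seeds + broccoli with both targets exact would need a negative amount; discard.
sunflower seeds + orange: the both-tight solution has a negative serving — not a feasible corner.
kidney beans + broccoli with both tight: 1.455 servings and 1.305 servings → $1.60.
kidney beans + orange with both tight: 1.721 servings and 1.369 servings → $2.21.
broccoli + orange with both targets exact would need a negative amount; discard.
The minimum over all feasible corners is $1.42.

$1.42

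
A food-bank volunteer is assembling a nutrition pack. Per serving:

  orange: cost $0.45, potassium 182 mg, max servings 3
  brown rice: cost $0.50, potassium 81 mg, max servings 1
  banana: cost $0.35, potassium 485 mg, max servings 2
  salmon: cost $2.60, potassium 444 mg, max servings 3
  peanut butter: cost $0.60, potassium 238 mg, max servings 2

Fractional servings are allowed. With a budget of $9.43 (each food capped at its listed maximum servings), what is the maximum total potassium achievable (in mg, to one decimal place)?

Potassium per dollar: banana 1386, orange 404.4, peanut butter 396.7, salmon 170.8, brown rice 162.
Take 2 servings of banana: spends $0.70, +970.0 mg potassium (running total 970.0 mg).
Take 3 servings of orange: spends $1.35, +546.0 mg potassium (running total 1516.0 mg).
Take 2 servings of peanut butter: spends $1.20, +476.0 mg potassium (running total 1992.0 mg).
Take 2.377 servings of salmon: spends $6.18, +1055.4 mg potassium (running total 3047.4 mg).
Greedy by best ratio exhausts the cost allowance optimally: 3047.4 mg.

3047.4 mg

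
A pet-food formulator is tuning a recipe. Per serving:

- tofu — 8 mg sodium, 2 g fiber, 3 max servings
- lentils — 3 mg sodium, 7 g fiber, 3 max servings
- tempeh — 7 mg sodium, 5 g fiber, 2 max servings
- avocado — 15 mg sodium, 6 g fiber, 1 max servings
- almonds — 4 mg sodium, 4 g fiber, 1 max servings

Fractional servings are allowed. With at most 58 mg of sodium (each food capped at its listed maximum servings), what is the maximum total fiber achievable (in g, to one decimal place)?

Fiber per mg sodium: lentils 2.333, almonds 1, tempeh 0.7143, avocado 0.4, tofu 0.25.
Take 3 servings of lentils: uses 9 mg sodium, +21.0 g fiber (running total 21.0 g).
Take 1 serving of almonds: uses 4 mg sodium, +4.0 g fiber (running total 25.0 g).
Take 2 servings of tempeh: uses 14 mg sodium, +10.0 g fiber (running total 35.0 g).
Take 1 serving of avocado: uses 15 mg sodium, +6.0 g fiber (running total 41.0 g).
Take 2 servings of tofu: uses 16 mg sodium, +4.0 g fiber (running total 45.0 g).
Greedy by best ratio exhausts the sodium allowance optimally: 45.0 g.

45.0 g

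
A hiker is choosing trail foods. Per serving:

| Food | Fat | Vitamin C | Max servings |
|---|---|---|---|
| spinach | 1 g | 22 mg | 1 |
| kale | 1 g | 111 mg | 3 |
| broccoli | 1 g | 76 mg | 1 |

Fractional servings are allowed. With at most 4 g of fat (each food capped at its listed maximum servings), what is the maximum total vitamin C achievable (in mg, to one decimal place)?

Vitamin C per g fat: kale 111, broccoli 76, spinach 22.
Take 3 servings of kale: uses 3 g fat, +333.0 mg vitamin C (running total 333.0 mg).
Take 1 serving of broccoli: uses 1 g fat, +76.0 mg vitamin C (running total 409.0 mg).
Filling greedily by vitamin C-per-g fat is optimal for one linear limit, giving 409.0 mg.

409.0 mg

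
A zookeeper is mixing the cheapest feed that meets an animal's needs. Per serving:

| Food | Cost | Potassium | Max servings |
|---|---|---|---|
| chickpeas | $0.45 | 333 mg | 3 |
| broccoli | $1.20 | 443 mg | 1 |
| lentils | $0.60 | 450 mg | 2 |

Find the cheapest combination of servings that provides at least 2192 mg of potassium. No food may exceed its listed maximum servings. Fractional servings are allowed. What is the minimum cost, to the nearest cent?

Cost per mg of potassium: lentils $0.0013, chickpeas $0.0014, broccoli $0.0027.
Take 2 servings of lentils: +900.0 mg potassium for $1.20 (total $1.20, still need 1292.0 mg).
Take 3 servings of chickpeas: +999.0 mg potassium for $1.35 (total $2.55, still need 293.0 mg).
Take 0.6614 servings of broccoli: +293.0 mg potassium for $0.79 (total $3.34, still need 0.0 mg).
Filling from the cheapest source first is optimal under one linear minimum: $3.34.

$3.34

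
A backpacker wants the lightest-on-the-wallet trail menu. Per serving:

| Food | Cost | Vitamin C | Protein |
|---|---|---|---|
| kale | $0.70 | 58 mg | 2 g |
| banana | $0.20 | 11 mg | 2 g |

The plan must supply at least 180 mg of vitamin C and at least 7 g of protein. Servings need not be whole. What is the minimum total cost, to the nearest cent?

Check every corner: each single food scaled to meet both minima, and each pair solved so both constraints bind.
kale only: max(180/58, 7/2) = 3.5 servings → $2.45.
banana only: max(180/11, 7/2) = 16.36 servings → $3.27.
kale + banana with both tight: 3.011 servings and 0.4894 servings → $2.21.
Cheapest feasible corner: $2.21.

$2.21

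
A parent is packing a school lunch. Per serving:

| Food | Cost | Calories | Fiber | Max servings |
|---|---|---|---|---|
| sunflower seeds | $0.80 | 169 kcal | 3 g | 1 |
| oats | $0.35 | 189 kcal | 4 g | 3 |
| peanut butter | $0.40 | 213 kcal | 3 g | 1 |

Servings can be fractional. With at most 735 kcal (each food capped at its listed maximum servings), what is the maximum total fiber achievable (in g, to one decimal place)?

15.0 g

Fiber per kcal: oats 0.02116, sunflower seeds 0.01775, peanut butter 0.01408.
Take 3 servings of oats: uses 567 kcal, +12.0 g fiber (running total 12.0 g).
Take 0.9941 servings of sunflower seeds: uses 168 kcal, +3.0 g fiber (running total 15.0 g).
Filling greedily by fiber-per-kcal is optimal for one linear limit, giving 15.0 g.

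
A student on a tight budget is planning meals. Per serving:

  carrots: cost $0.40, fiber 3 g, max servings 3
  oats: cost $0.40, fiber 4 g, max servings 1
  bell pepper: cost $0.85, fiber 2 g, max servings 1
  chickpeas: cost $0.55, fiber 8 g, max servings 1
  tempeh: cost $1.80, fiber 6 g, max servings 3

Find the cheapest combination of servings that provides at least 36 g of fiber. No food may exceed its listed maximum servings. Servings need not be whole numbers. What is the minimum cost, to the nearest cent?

$6.65

Cost per g of fiber: chickpeas $0.0688, oats $0.1000, carrots $0.1333, tempeh $0.3000, bell pepper $0.4250.
Take 1 serving of chickpeas: +8.0 g fiber for $0.55 (total $0.55, still need 28.0 g).
Take 1 serving of oats: +4.0 g fiber for $0.40 (total $0.95, still need 24.0 g).
Take 3 servings of carrots: +9.0 g fiber for $1.20 (total $2.15, still need 15.0 g).
Take 2.5 servings of tempeh: +15.0 g fiber for $4.50 (total $6.65, still need 0.0 g).
Greedy by cheapest-per-g is optimal for a single linear constraint, so the minimum cost is $6.65.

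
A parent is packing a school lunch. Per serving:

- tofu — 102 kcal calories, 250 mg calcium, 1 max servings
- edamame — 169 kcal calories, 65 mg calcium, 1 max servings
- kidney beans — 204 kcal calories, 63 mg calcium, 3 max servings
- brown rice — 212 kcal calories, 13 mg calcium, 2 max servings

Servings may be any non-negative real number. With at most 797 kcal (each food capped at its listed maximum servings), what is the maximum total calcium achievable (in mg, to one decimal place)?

Calcium per kcal: tofu 2.451, edamame 0.3846, kidney beans 0.3088, brown rice 0.06132.
Take 1 serving of tofu: uses 102 kcal, +250.0 mg calcium (running total 250.0 mg).
Take 1 serving of edamame: uses 169 kcal, +65.0 mg calcium (running total 315.0 mg).
Take 2.578 servings of kidney beans: uses 526 kcal, +162.4 mg calcium (running total 477.4 mg).
Greedy by best ratio exhausts the calories allowance optimally: 477.4 mg.

477.4 mg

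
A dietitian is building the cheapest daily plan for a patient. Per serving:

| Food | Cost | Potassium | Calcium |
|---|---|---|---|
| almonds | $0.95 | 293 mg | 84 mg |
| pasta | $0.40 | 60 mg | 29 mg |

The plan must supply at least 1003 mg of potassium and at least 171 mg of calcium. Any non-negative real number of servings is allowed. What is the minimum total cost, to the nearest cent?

$3.25

Compare the cost at each extreme point of the feasible region.
almonds only: max(1003/293, 171/84) = 3.423 servings → $3.25.
pasta only: max(1003/60, 171/29) = 16.72 servings → $6.69.
almonds + pasta with both targets exact would need a negative amount; discard.
Cheapest feasible corner: $3.25.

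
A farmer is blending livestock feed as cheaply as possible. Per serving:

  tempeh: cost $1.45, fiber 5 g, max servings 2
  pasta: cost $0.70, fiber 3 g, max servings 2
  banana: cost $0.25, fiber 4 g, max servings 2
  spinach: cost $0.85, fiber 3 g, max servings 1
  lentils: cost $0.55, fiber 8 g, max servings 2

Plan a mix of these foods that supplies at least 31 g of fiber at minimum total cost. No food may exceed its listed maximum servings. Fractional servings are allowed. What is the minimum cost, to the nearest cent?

$3.28

Cost per g of fiber: banana $0.0625, lentils $0.0688, pasta $0.2333, spinach $0.2833, tempeh $0.2900.
Take 2 servings of banana: +8.0 g fiber for $0.50 (total $0.50, still need 23.0 g).
Take 2 servings of lentils: +16.0 g fiber for $1.10 (total $1.60, still need 7.0 g).
Take 2 servings of pasta: +6.0 g fiber for $1.40 (total $3.00, still need 1.0 g).
Take 0.3333 servings of spinach: +1.0 g fiber for $0.28 (total $3.28, still need 0.0 g).
Filling from the cheapest source first is optimal under one linear minimum: $3.28.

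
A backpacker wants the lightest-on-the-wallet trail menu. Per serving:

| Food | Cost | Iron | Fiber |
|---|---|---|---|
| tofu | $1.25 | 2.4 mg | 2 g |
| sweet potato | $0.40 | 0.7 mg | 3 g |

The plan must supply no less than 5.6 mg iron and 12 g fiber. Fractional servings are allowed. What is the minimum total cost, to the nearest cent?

$3.02

This is a tiny linear program; its minimum lies at a vertex of the feasible set. List the vertices and price them.
tofu only: max(5.6/2.4, 12/2) = 6 servings → $7.50.
sweet potato only: max(5.6/0.7, 12/3) = 8 servings → $3.20.
tofu + sweet potato with both tight: 1.448 servings and 3.034 servings → $3.02.
So the least-cost plan costs $3.02.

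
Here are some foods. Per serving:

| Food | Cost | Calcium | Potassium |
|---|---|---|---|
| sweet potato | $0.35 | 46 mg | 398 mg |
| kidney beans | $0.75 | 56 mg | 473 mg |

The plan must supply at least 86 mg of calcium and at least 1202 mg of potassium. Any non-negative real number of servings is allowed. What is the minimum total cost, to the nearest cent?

$1.06

This is a tiny linear program; its minimum lies at a vertex of the feasible set. List the vertices and price them.
sweet potato only: max(86/46, 1202/398) = 3.02 servings → $1.06.
kidney beans only: max(86/56, 1202/473) = 2.541 servings → $1.91.
sweet potato + kidney beans with both targets exact would need a negative amount; discard.
So the least-cost plan costs $1.06.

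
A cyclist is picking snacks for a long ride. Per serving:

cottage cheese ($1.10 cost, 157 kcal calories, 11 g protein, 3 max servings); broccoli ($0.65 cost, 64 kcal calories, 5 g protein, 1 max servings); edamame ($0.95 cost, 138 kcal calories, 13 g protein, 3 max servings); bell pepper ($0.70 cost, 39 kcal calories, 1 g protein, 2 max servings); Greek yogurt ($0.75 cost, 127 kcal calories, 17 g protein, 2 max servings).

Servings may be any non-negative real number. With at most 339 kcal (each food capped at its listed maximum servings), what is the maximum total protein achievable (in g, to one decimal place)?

42.0 g

Protein per kcal: Greek yogurt 0.1339, edamame 0.0942, broccoli 0.07812, cottage cheese 0.07006, bell pepper 0.02564.
Take 2 servings of Greek yogurt: uses 254 kcal, +34.0 g protein (running total 34.0 g).
Take 0.6159 servings of edamame: uses 85 kcal, +8.0 g protein (running total 42.0 g).
Filling greedily by protein-per-kcal is optimal for one linear limit, giving 42.0 g.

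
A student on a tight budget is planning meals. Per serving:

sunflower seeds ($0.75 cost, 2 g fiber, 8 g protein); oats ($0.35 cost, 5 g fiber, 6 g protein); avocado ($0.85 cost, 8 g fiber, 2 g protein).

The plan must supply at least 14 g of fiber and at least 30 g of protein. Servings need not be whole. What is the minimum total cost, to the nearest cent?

$1.75

Compare the cost at each extreme point of the feasible region.
sunflower seeds only: max(14/2, 30/8) = 7 servings → $5.25.
oats only: max(14/5, 30/6) = 5 servings → $1.75.
avocado only: max(14/8, 30/2) = 15 servings → $12.75.
sunflower seeds + oats with both tight: 2.357 servings and 1.857 servings → $2.42.
sunflower seeds + avocado with both tight: 3.533 servings and 0.8667 servings → $3.39.
oats + avocado: intersection lies outside the first quadrant.
So the least-cost plan costs $1.75.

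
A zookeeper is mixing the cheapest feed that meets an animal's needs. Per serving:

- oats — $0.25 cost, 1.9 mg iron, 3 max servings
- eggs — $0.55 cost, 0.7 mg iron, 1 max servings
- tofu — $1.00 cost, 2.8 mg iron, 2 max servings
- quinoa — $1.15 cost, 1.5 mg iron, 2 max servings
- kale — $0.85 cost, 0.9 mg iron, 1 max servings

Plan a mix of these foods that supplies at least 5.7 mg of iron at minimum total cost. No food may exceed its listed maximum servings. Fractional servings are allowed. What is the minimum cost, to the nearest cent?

Cost per mg of iron: oats $0.1316, tofu $0.3571, quinoa $0.7667, eggs $0.7857, kale $0.9444.
Take 3 servings of oats: +5.7 mg iron for $0.75 (total $0.75, still need 0.0 mg).
Greedy by cheapest-per-mg is optimal for a single linear constraint, so the minimum cost is $0.75.

$0.75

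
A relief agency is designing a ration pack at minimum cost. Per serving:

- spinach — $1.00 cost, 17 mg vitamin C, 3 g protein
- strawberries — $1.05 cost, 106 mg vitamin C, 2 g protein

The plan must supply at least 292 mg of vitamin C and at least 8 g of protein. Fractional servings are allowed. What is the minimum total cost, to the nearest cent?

$3.67

spinach only: max(292/17, 8/3) = 17.18 servings → $17.18.
strawberries only: max(292/106, 8/2) = 4 servings → $4.20.
spinach + strawberries with both tight: 0.9296 servings and 2.606 servings → $3.67.
So the least-cost plan costs $3.67.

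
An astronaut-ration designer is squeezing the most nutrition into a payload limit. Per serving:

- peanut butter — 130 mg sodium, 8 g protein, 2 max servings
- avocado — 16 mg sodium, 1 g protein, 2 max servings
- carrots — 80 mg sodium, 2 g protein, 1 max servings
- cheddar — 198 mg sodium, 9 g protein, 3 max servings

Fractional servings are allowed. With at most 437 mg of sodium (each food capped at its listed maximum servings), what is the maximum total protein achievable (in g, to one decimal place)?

Protein per mg sodium: avocado 0.0625, peanut butter 0.06154, cheddar 0.04545, carrots 0.025.
Take 2 servings of avocado: uses 32 mg sodium, +2.0 g protein (running total 2.0 g).
Take 2 servings of peanut butter: uses 260 mg sodium, +16.0 g protein (running total 18.0 g).
Take 0.7323 servings of cheddar: uses 145 mg sodium, +6.6 g protein (running total 24.6 g).
Greedy by best ratio exhausts the sodium allowance optimally: 24.6 g.

24.6 g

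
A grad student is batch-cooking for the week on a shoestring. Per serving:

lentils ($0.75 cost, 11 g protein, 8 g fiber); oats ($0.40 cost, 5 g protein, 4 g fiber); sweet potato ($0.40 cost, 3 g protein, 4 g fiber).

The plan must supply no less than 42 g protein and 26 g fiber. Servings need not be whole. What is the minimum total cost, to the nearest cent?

A basic optimal solution has at most two foods positive. Try each food alone and each pair with both targets met exactly.
lentils only: max(42/11, 26/8) = 3.818 servings → $2.86.
oats only: max(42/5, 26/4) = 8.4 servings → $3.36.
sweet potato only: max(42/3, 26/4) = 14 servings → $5.60.
lentils + oats with both targets exact would need a negative amount; discard.
lentils + sweet potato: the both-tight solution has a negative serving — not a feasible corner.
oats + sweet potato: the both-tight solution has a negative serving — not a feasible corner.
The minimum over all feasible corners is $2.86.

$2.86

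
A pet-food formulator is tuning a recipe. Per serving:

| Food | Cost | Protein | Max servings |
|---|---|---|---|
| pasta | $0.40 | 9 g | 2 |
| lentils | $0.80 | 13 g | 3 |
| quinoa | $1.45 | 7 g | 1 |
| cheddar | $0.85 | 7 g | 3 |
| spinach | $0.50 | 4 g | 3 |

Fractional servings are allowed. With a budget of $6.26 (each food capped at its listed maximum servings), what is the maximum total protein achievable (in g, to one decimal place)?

82.1 g

Protein per dollar: pasta 22.5, lentils 16.25, cheddar 8.235, spinach 8, quinoa 4.828.
Take 2 servings of pasta: spends $0.80, +18.0 g protein (running total 18.0 g).
Take 3 servings of lentils: spends $2.40, +39.0 g protein (running total 57.0 g).
Take 3 servings of cheddar: spends $2.55, +21.0 g protein (running total 78.0 g).
Take 1.02 servings of spinach: spends $0.51, +4.1 g protein (running total 82.1 g).
Filling greedily by protein-per-dollar is optimal for one linear limit, giving 82.1 g.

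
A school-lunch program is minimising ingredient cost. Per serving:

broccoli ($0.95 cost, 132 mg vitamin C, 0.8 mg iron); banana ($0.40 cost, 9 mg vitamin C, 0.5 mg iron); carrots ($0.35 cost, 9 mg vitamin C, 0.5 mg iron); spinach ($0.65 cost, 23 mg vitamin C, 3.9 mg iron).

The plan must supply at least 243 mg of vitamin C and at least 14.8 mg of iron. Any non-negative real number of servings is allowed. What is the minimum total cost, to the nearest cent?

$3.47

Check every corner: each single food scaled to meet both minima, and each pair solved so both constraints bind.
broccoli only: max(243/132, 14.8/0.8) = 18.5 servings → $17.57.
banana only: max(243/9, 14.8/0.5) = 29.6 servings → $11.84.
carrots only: max(243/9, 14.8/0.5) = 29.6 servings → $10.36.
spinach only: max(243/23, 14.8/3.9) = 10.57 servings → $6.87.
broccoli + banana with both targets exact would need a negative amount; discard.
broccoli + carrots with both targets exact would need a negative amount; discard.
broccoli + spinach with both tight: 1.223 servings and 3.544 servings → $3.47.
banana + carrots (both tight): parallel constraints — no distinct corner.
banana + spinach with both tight: 25.73 servings and 0.4958 servings → $10.62.
carrots + spinach with both tight: 25.73 servings and 0.4958 servings → $9.33.
Cheapest feasible corner: $3.47.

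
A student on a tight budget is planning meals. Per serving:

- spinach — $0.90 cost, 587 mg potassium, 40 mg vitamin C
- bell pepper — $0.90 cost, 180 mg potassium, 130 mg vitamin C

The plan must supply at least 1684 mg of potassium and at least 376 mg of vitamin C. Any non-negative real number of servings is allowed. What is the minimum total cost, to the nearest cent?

This is a tiny linear program; its minimum lies at a vertex of the feasible set. List the vertices and price them.
spinach only: max(1684/587, 376/40) = 9.4 servings → $8.46.
bell pepper only: max(1684/180, 376/130) = 9.356 servings → $8.42.
spinach + bell pepper with both tight: 2.188 servings and 2.219 servings → $3.97.
The minimum over all feasible corners is $3.97.

$3.97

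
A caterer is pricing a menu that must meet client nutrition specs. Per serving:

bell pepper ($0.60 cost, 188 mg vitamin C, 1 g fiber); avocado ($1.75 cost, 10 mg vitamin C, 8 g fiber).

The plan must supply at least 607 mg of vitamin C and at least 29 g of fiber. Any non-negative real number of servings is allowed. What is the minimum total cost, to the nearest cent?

At the optimum either one food covers both requirements or two foods hit both targets exactly; no other combination can be cheaper.
bell pepper only: max(607/188, 29/1) = 29 servings → $17.40.
avocado only: max(607/10, 29/8) = 60.7 servings → $106.22.
bell pepper + avocado with both tight: 3.056 servings and 3.243 servings → $7.51.
So the least-cost plan costs $7.51.

$7.51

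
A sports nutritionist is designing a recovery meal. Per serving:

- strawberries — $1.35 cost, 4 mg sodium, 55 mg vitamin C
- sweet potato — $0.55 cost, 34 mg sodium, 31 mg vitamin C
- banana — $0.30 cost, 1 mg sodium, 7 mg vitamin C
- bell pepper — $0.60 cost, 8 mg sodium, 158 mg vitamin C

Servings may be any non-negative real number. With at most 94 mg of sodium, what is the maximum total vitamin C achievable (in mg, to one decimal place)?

Vitamin C per mg sodium: bell pepper 19.75, strawberries 13.75, banana 7, sweet potato 0.9118.
With no serving limits, spend the whole sodium allowance on bell pepper: 94 mg / 8 mg × 158 mg = 1856.5 mg.

1856.5 mg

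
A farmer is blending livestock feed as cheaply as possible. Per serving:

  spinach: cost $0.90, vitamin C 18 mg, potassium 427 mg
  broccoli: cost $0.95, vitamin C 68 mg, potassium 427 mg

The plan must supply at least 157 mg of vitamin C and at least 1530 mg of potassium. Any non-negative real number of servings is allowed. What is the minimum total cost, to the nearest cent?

With two linear requirements the optimum uses one or two foods; enumerate the corners.
spinach only: max(157/18, 1530/427) = 8.722 servings → $7.85.
broccoli only: max(157/68, 1530/427) = 3.583 servings → $3.40.
spinach + broccoli with both tight: 1.733 servings and 1.85 servings → $3.32.
Cheapest feasible corner: $3.32.

$3.32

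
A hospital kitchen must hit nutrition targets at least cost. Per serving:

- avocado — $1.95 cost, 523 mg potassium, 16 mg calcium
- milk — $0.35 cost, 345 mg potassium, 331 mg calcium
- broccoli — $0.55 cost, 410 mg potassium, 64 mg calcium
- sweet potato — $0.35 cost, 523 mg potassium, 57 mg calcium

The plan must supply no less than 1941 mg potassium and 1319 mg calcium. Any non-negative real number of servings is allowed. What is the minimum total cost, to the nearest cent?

$1.75

Compare the cost at each extreme point of the feasible region.
avocado only: max(1941/523, 1319/16) = 82.44 servings → $160.75.
milk only: max(1941/345, 1319/331) = 5.626 servings → $1.97.
broccoli only: max(1941/410, 1319/64) = 20.61 servings → $11.34.
sweet potato only: max(1941/523, 1319/57) = 23.14 servings → $8.10.
avocado + milk with both tight: 1.118 servings and 3.931 servings → $3.56.
avocado + broccoli: intersection lies outside the first quadrant.
avocado + sweet potato: intersection lies outside the first quadrant.
milk + broccoli with both tight: 3.666 servings and 1.649 servings → $2.19.
milk + sweet potato with both tight: 3.775 servings and 1.221 servings → $1.75.
broccoli + sweet potato: the both-tight solution has a negative serving — not a feasible corner.
The minimum over all feasible corners is $1.75.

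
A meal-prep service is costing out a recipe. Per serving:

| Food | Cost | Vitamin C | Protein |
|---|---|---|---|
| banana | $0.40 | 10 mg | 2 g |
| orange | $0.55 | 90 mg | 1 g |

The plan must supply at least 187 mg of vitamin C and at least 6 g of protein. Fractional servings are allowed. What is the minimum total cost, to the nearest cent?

$1.85

An LP optimum is at a vertex; with two nutrient constraints at most two foods are used. Check each candidate.
banana only: max(187/10, 6/2) = 18.7 servings → $7.48.
orange only: max(187/90, 6/1) = 6 servings → $3.30.
banana + orange with both tight: 2.076 servings and 1.847 servings → $1.85.
So the least-cost plan costs $1.85.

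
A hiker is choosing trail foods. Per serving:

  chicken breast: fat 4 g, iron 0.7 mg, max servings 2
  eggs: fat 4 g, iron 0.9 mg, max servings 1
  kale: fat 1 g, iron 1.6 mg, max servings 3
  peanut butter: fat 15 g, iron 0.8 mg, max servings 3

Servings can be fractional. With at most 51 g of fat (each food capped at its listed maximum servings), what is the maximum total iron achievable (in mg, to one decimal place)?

Iron per g fat: kale 1.6, eggs 0.225, chicken breast 0.175, peanut butter 0.05333.
Take 3 servings of kale: uses 3 g fat, +4.8 mg iron (running total 4.8 mg).
Take 1 serving of eggs: uses 4 g fat, +0.9 mg iron (running total 5.7 mg).
Take 2 servings of chicken breast: uses 8 g fat, +1.4 mg iron (running total 7.1 mg).
Take 2.4 servings of peanut butter: uses 36 g fat, +1.9 mg iron (running total 9.0 mg).
Greedy by best ratio exhausts the fat allowance optimally: 9.0 mg.

9.0 mg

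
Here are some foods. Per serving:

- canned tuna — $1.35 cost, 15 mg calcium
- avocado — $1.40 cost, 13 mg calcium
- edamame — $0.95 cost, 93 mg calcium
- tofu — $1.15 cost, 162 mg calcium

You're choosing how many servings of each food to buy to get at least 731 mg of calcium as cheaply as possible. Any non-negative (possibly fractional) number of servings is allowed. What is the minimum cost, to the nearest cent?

Cost per mg of calcium: tofu $0.0071, edamame $0.0102, canned tuna $0.0900, avocado $0.1077.
With no serving limits, use only tofu: 731 mg / 162 mg = 4.512 servings × $1.15 = $5.19.

$5.19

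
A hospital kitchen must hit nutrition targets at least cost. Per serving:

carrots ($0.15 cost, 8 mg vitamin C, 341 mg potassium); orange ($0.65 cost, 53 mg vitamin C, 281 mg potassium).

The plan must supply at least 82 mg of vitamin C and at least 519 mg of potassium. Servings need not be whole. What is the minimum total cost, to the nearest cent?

$1.02

carrots only: max(82/8, 519/341) = 10.25 servings → $1.54.
orange only: max(82/53, 519/281) = 1.847 servings → $1.20.
carrots + orange with both tight: 0.2821 servings and 1.505 servings → $1.02.
Cheapest feasible corner: $1.02.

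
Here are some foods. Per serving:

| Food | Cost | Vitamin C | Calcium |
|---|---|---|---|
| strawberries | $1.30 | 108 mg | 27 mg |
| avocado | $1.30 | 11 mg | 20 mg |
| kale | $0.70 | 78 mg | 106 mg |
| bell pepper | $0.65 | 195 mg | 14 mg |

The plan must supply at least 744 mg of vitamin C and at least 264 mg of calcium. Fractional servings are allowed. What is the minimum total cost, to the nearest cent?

$3.40

strawberries only: max(744/108, 264/27) = 9.778 servings → $12.71.
avocado only: max(744/11, 264/20) = 67.64 servings → $87.93.
kale only: max(744/78, 264/106) = 9.538 servings → $6.68.
bell pepper only: max(744/195, 264/14) = 18.86 servings → $12.26.
strawberries + avocado with both tight: 6.428 servings and 4.522 servings → $14.24.
strawberries + kale with both tight: 6.238 servings and 0.9017 servings → $8.74.
strawberries + bell pepper with both targets exact would need a negative amount; discard.
avocado + kale: intersection lies outside the first quadrant.
avocado + bell pepper with both tight: 10.96 servings and 3.197 servings → $16.33.
kale + bell pepper with both tight: 2.097 servings and 2.976 servings → $3.40.
Cheapest feasible corner: $3.40.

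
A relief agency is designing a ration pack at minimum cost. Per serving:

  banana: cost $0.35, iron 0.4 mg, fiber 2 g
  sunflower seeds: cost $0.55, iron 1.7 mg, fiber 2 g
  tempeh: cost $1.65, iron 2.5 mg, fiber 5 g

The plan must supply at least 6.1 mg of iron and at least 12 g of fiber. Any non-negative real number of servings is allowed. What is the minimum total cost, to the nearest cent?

banana only: max(6.1/0.4, 12/2) = 15.25 servings → $5.34.
sunflower seeds only: max(6.1/1.7, 12/2) = 6 servings → $3.30.
tempeh only: max(6.1/2.5, 12/5) = 2.44 servings → $4.03.
banana + sunflower seeds with both tight: 3.154 servings and 2.846 servings → $2.67.
banana + tempeh with both targets exact would need a negative amount; discard.
sunflower seeds + tempeh with both tight: 0.1429 servings and 2.343 servings → $3.94.
The minimum over all feasible corners is $2.67.

$2.67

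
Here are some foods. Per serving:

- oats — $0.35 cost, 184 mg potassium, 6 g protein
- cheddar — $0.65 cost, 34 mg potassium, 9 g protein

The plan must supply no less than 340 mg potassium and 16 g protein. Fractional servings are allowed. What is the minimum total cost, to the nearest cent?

This is a tiny linear program; its minimum lies at a vertex of the feasible set. List the vertices and price them.
oats only: max(340/184, 16/6) = 2.667 servings → $0.93.
cheddar only: max(340/34, 16/9) = 10 servings → $6.50.
oats + cheddar with both tight: 1.733 servings and 0.6226 servings → $1.01.
The minimum over all feasible corners is $0.93.

$0.93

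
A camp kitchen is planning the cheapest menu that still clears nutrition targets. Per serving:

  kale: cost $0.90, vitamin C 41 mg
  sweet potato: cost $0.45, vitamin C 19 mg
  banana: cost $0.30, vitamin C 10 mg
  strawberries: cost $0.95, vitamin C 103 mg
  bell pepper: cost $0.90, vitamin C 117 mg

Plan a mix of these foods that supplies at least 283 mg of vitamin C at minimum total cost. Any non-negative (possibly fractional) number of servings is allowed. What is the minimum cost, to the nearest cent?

Cost per mg of vitamin C: bell pepper $0.0077, strawberries $0.0092, kale $0.0220, sweet potato $0.0237, banana $0.0300.
With no serving limits, use only bell pepper: 283 mg / 117 mg = 2.419 servings × $0.90 = $2.18.

$2.18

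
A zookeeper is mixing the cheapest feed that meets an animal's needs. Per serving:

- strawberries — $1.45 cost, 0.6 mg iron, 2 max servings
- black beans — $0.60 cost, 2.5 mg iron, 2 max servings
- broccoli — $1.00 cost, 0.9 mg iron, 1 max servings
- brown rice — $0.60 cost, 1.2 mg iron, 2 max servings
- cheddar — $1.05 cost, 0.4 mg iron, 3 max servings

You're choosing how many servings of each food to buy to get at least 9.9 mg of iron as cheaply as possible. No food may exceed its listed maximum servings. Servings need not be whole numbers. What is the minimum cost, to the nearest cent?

$7.35

Cost per mg of iron: black beans $0.2400, brown rice $0.5000, broccoli $1.1111, strawberries $2.4167, cheddar $2.6250.
Take 2 servings of black beans: +5.0 mg iron for $1.20 (total $1.20, still need 4.9 mg).
Take 2 servings of brown rice: +2.4 mg iron for $1.20 (total $2.40, still need 2.5 mg).
Take 1 serving of broccoli: +0.9 mg iron for $1.00 (total $3.40, still need 1.6 mg).
Take 2 servings of strawberries: +1.2 mg iron for $2.90 (total $6.30, still need 0.4 mg).
Take 1 serving of cheddar: +0.4 mg iron for $1.05 (total $7.35, still need 0.0 mg).
Greedy by cheapest-per-mg is optimal for a single linear constraint, so the minimum cost is $7.35.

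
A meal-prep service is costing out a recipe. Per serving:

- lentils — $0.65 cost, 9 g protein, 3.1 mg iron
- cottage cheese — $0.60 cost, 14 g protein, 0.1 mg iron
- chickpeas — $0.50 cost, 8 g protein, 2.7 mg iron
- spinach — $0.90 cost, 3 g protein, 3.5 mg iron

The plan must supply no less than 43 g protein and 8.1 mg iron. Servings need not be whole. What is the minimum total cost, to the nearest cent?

A basic optimal solution has at most two foods positive. Try each food alone and each pair with both targets met exactly.
lentils only: max(43/9, 8.1/3.1) = 4.778 servings → $3.11.
cottage cheese only: max(43/14, 8.1/0.1) = 81 servings → $48.60.
chickpeas only: max(43/8, 8.1/2.7) = 5.375 servings → $2.69.
spinach only: max(43/3, 8.1/3.5) = 14.33 servings → $12.90.
lentils + cottage cheese with both tight: 2.567 servings and 1.421 servings → $2.52.
lentils + chickpeas with both targets exact would need a negative amount; discard.
lentils + spinach: intersection lies outside the first quadrant.
cottage cheese + chickpeas with both tight: 1.386 servings and 2.949 servings → $2.31.
cottage cheese + spinach with both tight: 2.591 servings and 2.24 servings → $3.57.
chickpeas + spinach: intersection lies outside the first quadrant.
So the least-cost plan costs $2.31.

$2.31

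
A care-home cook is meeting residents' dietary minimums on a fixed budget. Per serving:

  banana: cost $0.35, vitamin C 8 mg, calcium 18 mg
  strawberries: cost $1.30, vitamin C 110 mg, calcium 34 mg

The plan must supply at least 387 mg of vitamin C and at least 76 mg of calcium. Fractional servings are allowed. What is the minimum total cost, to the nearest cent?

$4.57

Check every corner: each single food scaled to meet both minima, and each pair solved so both constraints bind.
banana only: max(387/8, 76/18) = 48.38 servings → $16.93.
strawberries only: max(387/110, 76/34) = 3.518 servings → $4.57.
banana + strawberries: intersection lies outside the first quadrant.
The minimum over all feasible corners is $4.57.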